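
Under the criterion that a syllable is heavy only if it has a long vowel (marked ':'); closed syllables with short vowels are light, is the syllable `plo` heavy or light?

`plo`: short vowel, open (no coda). Short vowel → light.

light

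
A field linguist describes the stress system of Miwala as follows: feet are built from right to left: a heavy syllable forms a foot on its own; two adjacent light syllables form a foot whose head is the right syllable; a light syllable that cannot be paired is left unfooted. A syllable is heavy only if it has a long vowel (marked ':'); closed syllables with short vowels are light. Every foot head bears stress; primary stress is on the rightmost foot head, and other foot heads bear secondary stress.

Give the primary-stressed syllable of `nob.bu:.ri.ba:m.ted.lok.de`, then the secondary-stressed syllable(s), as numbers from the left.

Weights: 1 nob L, 2 bu: H, 3 ri L, 4 ba:m H, 5 ted L, 6 lok L, 7 de L.
Parse right to left (heavy = foot alone; LL = one foot; stranded L unfooted): nob (ˈbu:) ri (ˈba:m) ted (lok.ˈde).
Foot heads: 2, 4, 7.
Primary stress on the rightmost head = syllable 7.
Secondary stress on 2, 4: nob.ˌbu:.ri.ˌba:m.ted.lok.ˈde.

primary 7, secondary 2, 4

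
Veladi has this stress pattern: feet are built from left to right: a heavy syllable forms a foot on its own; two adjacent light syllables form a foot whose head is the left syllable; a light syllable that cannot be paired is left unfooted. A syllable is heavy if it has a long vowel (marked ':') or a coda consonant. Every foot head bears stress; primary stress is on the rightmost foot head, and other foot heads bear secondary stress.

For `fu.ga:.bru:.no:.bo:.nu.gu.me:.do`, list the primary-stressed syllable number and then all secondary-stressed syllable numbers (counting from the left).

Weights: 1 fu L, 2 ga: H, 3 bru: H, 4 no: H, 5 bo: H, 6 nu L, 7 gu L, 8 me: H, 9 do L.
Parse left to right (heavy = foot alone; LL = one foot; stranded L unfooted): fu (ˈga:) (ˈbru:) (ˈno:) (ˈbo:) (ˈnu.gu) (ˈme:) do.
Foot heads: 2, 3, 4, 5, 6, 8.
Primary stress on the rightmost head = syllable 8.
Secondary stress on 2, 3, 4, 5, 6: fu.ˌga:.ˌbru:.ˌno:.ˌbo:.ˌnu.gu.ˈme:.do.

primary 8, secondary 2, 3, 4, 5, 6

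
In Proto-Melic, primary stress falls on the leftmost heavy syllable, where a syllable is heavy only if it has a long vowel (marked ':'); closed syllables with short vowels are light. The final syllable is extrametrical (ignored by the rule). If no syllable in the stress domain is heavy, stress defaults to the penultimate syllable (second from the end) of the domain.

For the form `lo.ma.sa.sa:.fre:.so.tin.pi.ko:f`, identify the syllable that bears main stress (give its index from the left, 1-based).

4

The final syllable (9, ko:f) is extrametrical; the stress domain is syllables 1–8.
Weights: 1 lo L, 2 ma L, 3 sa L, 4 sa: H, 5 fre: H, 6 so L, 7 tin L, 8 pi L.
Heavy syllables in the domain: 4, 5. The leftmost is syllable 4 (sa:).
Primary stress: syllable 4 → lo.ma.sa.ˈsa:.fre:.so.tin.pi.ko:f.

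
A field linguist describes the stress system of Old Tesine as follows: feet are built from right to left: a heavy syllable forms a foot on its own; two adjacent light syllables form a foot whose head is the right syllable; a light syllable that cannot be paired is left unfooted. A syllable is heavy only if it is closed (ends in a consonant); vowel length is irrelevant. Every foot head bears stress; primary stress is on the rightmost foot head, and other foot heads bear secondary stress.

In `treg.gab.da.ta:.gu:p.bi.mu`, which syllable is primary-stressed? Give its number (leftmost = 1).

7

Weights: 1 treg H, 2 gab H, 3 da L, 4 ta: L, 5 gu:p H, 6 bi L, 7 mu L.
Parse right to left (heavy = foot alone; LL = one foot; stranded L unfooted): (ˈtreg) (ˈgab) (da.ˈta:) (ˈgu:p) (bi.ˈmu).
Foot heads: 1, 2, 4, 5, 7.
Primary stress on the rightmost head = syllable 7.
Primary stress: syllable 7 → treg.gab.da.ta:.gu:p.bi.ˈmu.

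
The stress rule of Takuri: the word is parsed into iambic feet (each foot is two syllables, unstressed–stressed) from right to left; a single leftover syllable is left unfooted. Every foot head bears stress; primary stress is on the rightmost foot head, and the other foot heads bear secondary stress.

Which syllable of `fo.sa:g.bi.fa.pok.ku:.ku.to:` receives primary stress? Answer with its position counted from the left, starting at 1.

Parse right to left into iambic (σˈσ) feet: (fo.ˈsa:g) (bi.ˈfa) (pok.ˈku:) (ku.ˈto:).
Foot heads (stressed positions): 2, 4, 6, 8.
End Rule Rightmost: primary stress on the rightmost head = syllable 8.
Primary stress: syllable 8 → fo.sa:g.bi.fa.pok.ku:.ku.ˈto:.

8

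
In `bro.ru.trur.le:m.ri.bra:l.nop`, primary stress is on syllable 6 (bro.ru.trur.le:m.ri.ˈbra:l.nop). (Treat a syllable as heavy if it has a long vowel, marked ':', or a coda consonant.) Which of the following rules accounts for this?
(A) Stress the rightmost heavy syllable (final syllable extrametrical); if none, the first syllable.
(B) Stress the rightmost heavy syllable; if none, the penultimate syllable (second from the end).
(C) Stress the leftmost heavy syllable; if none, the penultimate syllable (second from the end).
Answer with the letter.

Rule A → syllable 6 ✓.
Rule B → syllable 7 (observed: 6).
Rule C → syllable 3 (observed: 6).

A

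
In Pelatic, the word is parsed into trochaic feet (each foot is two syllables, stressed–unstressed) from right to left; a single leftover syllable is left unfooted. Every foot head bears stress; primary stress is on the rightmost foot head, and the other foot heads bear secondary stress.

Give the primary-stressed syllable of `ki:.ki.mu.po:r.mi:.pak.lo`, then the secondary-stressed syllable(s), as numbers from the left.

Parse right to left into trochaic (ˈσσ) feet: ki: (ˈki.mu) (ˈpo:r.mi:) (ˈpak.lo). Syllable 1 is left unfooted.
Foot heads (stressed positions): 2, 4, 6.
End Rule Rightmost: primary stress on the rightmost head = syllable 6.
Secondary stress on 2, 4: ki:.ˌki.mu.ˌpo:r.mi:.ˈpak.lo.

primary 6, secondary 2, 4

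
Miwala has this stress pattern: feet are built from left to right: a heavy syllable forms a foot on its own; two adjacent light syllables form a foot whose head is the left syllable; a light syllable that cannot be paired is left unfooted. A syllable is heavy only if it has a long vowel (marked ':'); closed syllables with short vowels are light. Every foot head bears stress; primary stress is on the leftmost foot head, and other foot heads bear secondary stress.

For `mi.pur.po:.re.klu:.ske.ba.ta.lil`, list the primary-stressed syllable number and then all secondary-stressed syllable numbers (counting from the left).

primary 1, secondary 3, 5, 6, 8

Weights: 1 mi L, 2 pur L, 3 po: H, 4 re L, 5 klu: H, 6 ske L, 7 ba L, 8 ta L, 9 lil L.
Parse left to right (heavy = foot alone; LL = one foot; stranded L unfooted): (ˈmi.pur) (ˈpo:) re (ˈklu:) (ˈske.ba) (ˈta.lil).
Foot heads: 1, 3, 5, 6, 8.
Primary stress on the leftmost head = syllable 1.
Secondary stress on 3, 5, 6, 8: ˈmi.pur.ˌpo:.re.ˌklu:.ˌske.ba.ˌta.lil.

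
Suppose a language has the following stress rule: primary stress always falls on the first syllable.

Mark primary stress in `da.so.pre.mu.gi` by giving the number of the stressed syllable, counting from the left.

The word has 5 syllables; the first syllable is syllable 1 (da).
Primary stress: syllable 1 → ˈda.so.pre.mu.gi.

1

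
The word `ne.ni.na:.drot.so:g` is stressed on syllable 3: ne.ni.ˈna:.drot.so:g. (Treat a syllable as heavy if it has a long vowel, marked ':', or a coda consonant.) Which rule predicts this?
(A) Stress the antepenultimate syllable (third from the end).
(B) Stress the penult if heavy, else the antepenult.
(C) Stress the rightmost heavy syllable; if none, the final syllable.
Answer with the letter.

A

Rule A → syllable 3 ✓.
Rule B → syllable 4 (observed: 3).
Rule C → syllable 5 (observed: 3).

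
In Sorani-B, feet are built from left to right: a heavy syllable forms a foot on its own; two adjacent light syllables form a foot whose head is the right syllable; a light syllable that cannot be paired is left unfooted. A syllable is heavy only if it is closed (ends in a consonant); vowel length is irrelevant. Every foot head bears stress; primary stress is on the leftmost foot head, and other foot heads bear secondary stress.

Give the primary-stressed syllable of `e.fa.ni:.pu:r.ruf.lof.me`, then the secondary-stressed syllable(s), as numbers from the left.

primary 2, secondary 4, 5, 6

Weights: 1 e L, 2 fa L, 3 ni: L, 4 pu:r H, 5 ruf H, 6 lof H, 7 me L.
Parse left to right (heavy = foot alone; LL = one foot; stranded L unfooted): (e.ˈfa) ni: (ˈpu:r) (ˈruf) (ˈlof) me.
Foot heads: 2, 4, 5, 6.
Primary stress on the leftmost head = syllable 2.
Secondary stress on 4, 5, 6: e.ˈfa.ni:.ˌpu:r.ˌruf.ˌlof.me.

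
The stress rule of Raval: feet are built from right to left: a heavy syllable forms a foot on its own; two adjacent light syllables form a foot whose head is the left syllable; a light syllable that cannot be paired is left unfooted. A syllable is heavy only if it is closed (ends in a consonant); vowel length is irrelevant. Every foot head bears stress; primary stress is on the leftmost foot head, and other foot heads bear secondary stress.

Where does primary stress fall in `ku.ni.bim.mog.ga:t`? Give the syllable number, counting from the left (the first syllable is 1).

Weights: 1 ku L, 2 ni L, 3 bim H, 4 mog H, 5 ga:t H.
Parse right to left (heavy = foot alone; LL = one foot; stranded L unfooted): (ˈku.ni) (ˈbim) (ˈmog) (ˈga:t).
Foot heads: 1, 3, 4, 5.
Primary stress on the leftmost head = syllable 1.
Primary stress: syllable 1 → ˈku.ni.bim.mog.ga:t.

1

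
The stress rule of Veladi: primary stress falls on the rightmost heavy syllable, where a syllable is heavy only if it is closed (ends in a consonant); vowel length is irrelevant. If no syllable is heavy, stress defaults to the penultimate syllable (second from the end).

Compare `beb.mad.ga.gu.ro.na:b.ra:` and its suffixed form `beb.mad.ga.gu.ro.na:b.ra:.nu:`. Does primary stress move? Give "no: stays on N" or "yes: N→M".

no: stays on 6

Base `beb.mad.ga.gu.ro.na:b.ra:` (7 syllables):
  Weights: 1 beb H, 2 mad H, 3 ga L, 4 gu L, 5 ro L, 6 na:b H, 7 ra: L.
  Heavy syllables in the domain: 1, 2, 6. The rightmost is syllable 6 (na:b).
  → primary stress on syllable 6.
Suffixed `beb.mad.ga.gu.ro.na:b.ra:.nu:` (8 syllables):
  Weights: 1 beb H, 2 mad H, 3 ga L, 4 gu L, 5 ro L, 6 na:b H, 7 ra: L, 8 nu: L.
  Heavy syllables in the domain: 1, 2, 6. The rightmost is syllable 6 (na:b).
  → primary stress on syllable 6.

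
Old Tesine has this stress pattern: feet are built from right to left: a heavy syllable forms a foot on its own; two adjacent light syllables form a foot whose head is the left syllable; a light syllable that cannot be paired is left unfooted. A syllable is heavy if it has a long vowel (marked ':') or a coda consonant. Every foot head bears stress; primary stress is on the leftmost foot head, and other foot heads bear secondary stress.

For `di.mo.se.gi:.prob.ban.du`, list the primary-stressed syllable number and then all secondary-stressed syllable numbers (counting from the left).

Weights: 1 di L, 2 mo L, 3 se L, 4 gi: H, 5 prob H, 6 ban H, 7 du L.
Parse right to left (heavy = foot alone; LL = one foot; stranded L unfooted): di (ˈmo.se) (ˈgi:) (ˈprob) (ˈban) du.
Foot heads: 2, 4, 5, 6.
Primary stress on the leftmost head = syllable 2.
Secondary stress on 4, 5, 6: di.ˈmo.se.ˌgi:.ˌprob.ˌban.du.

primary 2, secondary 4, 5, 6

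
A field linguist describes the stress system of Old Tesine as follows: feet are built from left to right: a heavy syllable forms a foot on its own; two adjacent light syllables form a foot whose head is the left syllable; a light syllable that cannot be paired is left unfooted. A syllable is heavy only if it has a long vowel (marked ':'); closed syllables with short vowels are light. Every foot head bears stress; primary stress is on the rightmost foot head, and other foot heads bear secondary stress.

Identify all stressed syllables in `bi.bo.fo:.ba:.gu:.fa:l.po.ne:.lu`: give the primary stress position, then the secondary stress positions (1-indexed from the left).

primary 8, secondary 1, 3, 4, 5, 6

Weights: 1 bi L, 2 bo L, 3 fo: H, 4 ba: H, 5 gu: H, 6 fa:l H, 7 po L, 8 ne: H, 9 lu L.
Parse left to right (heavy = foot alone; LL = one foot; stranded L unfooted): (ˈbi.bo) (ˈfo:) (ˈba:) (ˈgu:) (ˈfa:l) po (ˈne:) lu.
Foot heads: 1, 3, 4, 5, 6, 8.
Primary stress on the rightmost head = syllable 8.
Secondary stress on 1, 3, 4, 5, 6: ˌbi.bo.ˌfo:.ˌba:.ˌgu:.ˌfa:l.po.ˈne:.lu.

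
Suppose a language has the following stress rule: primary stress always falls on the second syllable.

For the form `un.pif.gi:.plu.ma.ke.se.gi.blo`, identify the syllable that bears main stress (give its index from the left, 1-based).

The word has 9 syllables; the second syllable is syllable 2 (pif).
Primary stress: syllable 2 → un.ˈpif.gi:.plu.ma.ke.se.gi.blo.

2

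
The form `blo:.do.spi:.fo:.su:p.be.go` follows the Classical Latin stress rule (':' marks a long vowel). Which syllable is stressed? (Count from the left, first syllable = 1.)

5

Classical Latin: stress the penult if heavy (long vowel or closed), else the antepenult.
Weights: 5 su:p H, 6 be L, 7 go L.
The penult (syllable 6, be) is light, so stress falls on the antepenult (syllable 5, su:p).
Stress on syllable 5: blo:.do.spi:.fo:.ˈsu:p.be.go.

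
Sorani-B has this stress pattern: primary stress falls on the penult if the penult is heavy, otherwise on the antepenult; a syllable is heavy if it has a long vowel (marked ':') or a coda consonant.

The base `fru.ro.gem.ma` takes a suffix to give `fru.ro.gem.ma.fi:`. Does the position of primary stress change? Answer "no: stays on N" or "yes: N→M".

no: stays on 3

Base `fru.ro.gem.ma` (4 syllables):
  Weights: 2 ro L, 3 gem H, 4 ma L.
  The penult (syllable 3, gem) is heavy, so it takes stress.
  → primary stress on syllable 3.
Suffixed `fru.ro.gem.ma.fi:` (5 syllables):
  Weights: 3 gem H, 4 ma L, 5 fi: H.
  The penult (syllable 4, ma) is light, so stress falls on the antepenult (syllable 3, gem).
  → primary stress on syllable 3.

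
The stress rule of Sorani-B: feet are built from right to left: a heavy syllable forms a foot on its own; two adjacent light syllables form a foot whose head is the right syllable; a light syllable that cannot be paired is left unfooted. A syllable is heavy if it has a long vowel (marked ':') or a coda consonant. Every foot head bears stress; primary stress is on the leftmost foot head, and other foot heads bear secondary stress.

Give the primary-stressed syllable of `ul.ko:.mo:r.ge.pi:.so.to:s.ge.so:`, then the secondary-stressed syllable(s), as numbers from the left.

primary 1, secondary 2, 3, 5, 7, 9

Weights: 1 ul H, 2 ko: H, 3 mo:r H, 4 ge L, 5 pi: H, 6 so L, 7 to:s H, 8 ge L, 9 so: H.
Parse right to left (heavy = foot alone; LL = one foot; stranded L unfooted): (ˈul) (ˈko:) (ˈmo:r) ge (ˈpi:) so (ˈto:s) ge (ˈso:).
Foot heads: 1, 2, 3, 5, 7, 9.
Primary stress on the leftmost head = syllable 1.
Secondary stress on 2, 3, 5, 7, 9: ˈul.ˌko:.ˌmo:r.ge.ˌpi:.so.ˌto:s.ge.ˌso:.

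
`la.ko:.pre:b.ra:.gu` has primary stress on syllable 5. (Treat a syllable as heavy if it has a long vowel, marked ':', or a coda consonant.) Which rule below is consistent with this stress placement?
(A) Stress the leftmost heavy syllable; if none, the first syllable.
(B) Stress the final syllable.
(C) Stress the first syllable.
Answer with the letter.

B

Rule A → syllable 2 (observed: 5).
Rule B → syllable 5 ✓.
Rule C → syllable 1 (observed: 5).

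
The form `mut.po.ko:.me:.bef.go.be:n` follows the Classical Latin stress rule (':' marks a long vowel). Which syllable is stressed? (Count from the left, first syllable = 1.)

5

Classical Latin: stress the penult if heavy (long vowel or closed), else the antepenult.
Weights: 5 bef H, 6 go L, 7 be:n H.
The penult (syllable 6, go) is light, so stress falls on the antepenult (syllable 5, bef).
Stress on syllable 5: mut.po.ko:.me:.ˈbef.go.be:n.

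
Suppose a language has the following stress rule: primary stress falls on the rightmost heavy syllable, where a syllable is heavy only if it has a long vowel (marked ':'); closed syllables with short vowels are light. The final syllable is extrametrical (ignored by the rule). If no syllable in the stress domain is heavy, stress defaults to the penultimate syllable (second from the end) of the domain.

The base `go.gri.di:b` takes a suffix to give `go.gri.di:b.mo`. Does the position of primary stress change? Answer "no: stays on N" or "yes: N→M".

Base `go.gri.di:b` (3 syllables):
  The final syllable (3, di:b) is extrametrical; the stress domain is syllables 1–2.
  Weights: 1 go L, 2 gri L.
  No heavy syllable in the domain; default to the penultimate syllable (second from the end) of the domain = syllable 1.
  → primary stress on syllable 1.
Suffixed `go.gri.di:b.mo` (4 syllables):
  The final syllable (4, mo) is extrametrical; the stress domain is syllables 1–3.
  Weights: 1 go L, 2 gri L, 3 di:b H.
  Heavy syllables in the domain: 3. The rightmost is syllable 3 (di:b).
  → primary stress on syllable 3.

yes: 1→3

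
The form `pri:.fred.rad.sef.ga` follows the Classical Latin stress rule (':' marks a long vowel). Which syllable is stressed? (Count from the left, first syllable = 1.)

Classical Latin: stress the penult if heavy (long vowel or closed), else the antepenult.
Weights: 3 rad H, 4 sef H, 5 ga L.
The penult (syllable 4, sef) is heavy, so it takes stress.
Stress on syllable 4: pri:.fred.rad.ˈsef.ga.

4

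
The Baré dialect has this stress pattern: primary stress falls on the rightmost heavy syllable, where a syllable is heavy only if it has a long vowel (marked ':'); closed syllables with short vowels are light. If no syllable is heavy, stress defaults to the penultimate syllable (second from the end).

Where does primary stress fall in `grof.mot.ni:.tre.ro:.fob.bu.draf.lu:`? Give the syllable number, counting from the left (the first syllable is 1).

9

Weights: 1 grof L, 2 mot L, 3 ni: H, 4 tre L, 5 ro: H, 6 fob L, 7 bu L, 8 draf L, 9 lu: H.
Heavy syllables in the domain: 3, 5, 9. The rightmost is syllable 9 (lu:).
Primary stress: syllable 9 → grof.mot.ni:.tre.ro:.fob.bu.draf.ˈlu:.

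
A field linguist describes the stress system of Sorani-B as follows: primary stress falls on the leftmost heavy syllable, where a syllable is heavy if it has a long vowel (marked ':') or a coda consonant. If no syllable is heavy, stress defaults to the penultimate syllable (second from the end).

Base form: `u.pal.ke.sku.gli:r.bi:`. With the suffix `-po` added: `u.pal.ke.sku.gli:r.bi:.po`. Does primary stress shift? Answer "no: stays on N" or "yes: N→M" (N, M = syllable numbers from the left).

no: stays on 2

Base `u.pal.ke.sku.gli:r.bi:` (6 syllables):
  Weights: 1 u L, 2 pal H, 3 ke L, 4 sku L, 5 gli:r H, 6 bi: H.
  Heavy syllables in the domain: 2, 5, 6. The leftmost is syllable 2 (pal).
  → primary stress on syllable 2.
Suffixed `u.pal.ke.sku.gli:r.bi:.po` (7 syllables):
  Weights: 1 u L, 2 pal H, 3 ke L, 4 sku L, 5 gli:r H, 6 bi: H, 7 po L.
  Heavy syllables in the domain: 2, 5, 6. The leftmost is syllable 2 (pal).
  → primary stress on syllable 2.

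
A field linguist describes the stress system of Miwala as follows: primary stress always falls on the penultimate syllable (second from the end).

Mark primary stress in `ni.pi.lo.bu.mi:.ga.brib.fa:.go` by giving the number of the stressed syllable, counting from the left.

The word has 9 syllables; the penultimate syllable (second from the end) is syllable 8 (fa:).
Primary stress: syllable 8 → ni.pi.lo.bu.mi:.ga.brib.ˈfa:.go.

8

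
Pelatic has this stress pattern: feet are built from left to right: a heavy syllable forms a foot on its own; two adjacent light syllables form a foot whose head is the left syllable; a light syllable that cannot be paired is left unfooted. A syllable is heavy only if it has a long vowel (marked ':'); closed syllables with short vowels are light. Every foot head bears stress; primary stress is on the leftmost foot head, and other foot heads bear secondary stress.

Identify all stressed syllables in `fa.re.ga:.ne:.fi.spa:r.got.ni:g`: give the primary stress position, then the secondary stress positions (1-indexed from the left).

primary 1, secondary 3, 4, 6, 8

Weights: 1 fa L, 2 re L, 3 ga: H, 4 ne: H, 5 fi L, 6 spa:r H, 7 got L, 8 ni:g H.
Parse left to right (heavy = foot alone; LL = one foot; stranded L unfooted): (ˈfa.re) (ˈga:) (ˈne:) fi (ˈspa:r) got (ˈni:g).
Foot heads: 1, 3, 4, 6, 8.
Primary stress on the leftmost head = syllable 1.
Secondary stress on 3, 4, 6, 8: ˈfa.re.ˌga:.ˌne:.fi.ˌspa:r.got.ˌni:g.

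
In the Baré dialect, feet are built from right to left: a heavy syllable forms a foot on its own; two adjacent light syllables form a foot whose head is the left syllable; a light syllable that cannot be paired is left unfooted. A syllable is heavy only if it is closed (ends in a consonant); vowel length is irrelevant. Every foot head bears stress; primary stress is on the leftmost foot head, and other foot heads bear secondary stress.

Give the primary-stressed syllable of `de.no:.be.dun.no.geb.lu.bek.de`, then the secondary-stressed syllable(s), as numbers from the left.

Weights: 1 de L, 2 no: L, 3 be L, 4 dun H, 5 no L, 6 geb H, 7 lu L, 8 bek H, 9 de L.
Parse right to left (heavy = foot alone; LL = one foot; stranded L unfooted): de (ˈno:.be) (ˈdun) no (ˈgeb) lu (ˈbek) de.
Foot heads: 2, 4, 6, 8.
Primary stress on the leftmost head = syllable 2.
Secondary stress on 4, 6, 8: de.ˈno:.be.ˌdun.no.ˌgeb.lu.ˌbek.de.

primary 2, secondary 4, 6, 8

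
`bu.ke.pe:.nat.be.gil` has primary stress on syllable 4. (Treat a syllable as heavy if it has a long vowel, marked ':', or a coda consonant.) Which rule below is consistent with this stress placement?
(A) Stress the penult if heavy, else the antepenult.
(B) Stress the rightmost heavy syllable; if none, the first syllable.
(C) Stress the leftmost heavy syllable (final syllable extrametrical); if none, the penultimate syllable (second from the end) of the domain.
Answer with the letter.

A

Rule A → syllable 4 ✓.
Rule B → syllable 6 (observed: 4).
Rule C → syllable 3 (observed: 4).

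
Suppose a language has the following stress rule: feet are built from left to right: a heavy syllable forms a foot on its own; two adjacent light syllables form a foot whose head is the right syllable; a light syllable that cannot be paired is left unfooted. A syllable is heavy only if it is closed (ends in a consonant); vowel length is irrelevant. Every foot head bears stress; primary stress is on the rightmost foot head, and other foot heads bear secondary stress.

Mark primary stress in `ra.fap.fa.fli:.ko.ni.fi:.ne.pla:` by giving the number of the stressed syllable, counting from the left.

Weights: 1 ra L, 2 fap H, 3 fa L, 4 fli: L, 5 ko L, 6 ni L, 7 fi: L, 8 ne L, 9 pla: L.
Parse left to right (heavy = foot alone; LL = one foot; stranded L unfooted): ra (ˈfap) (fa.ˈfli:) (ko.ˈni) (fi:.ˈne) pla:.
Foot heads: 2, 4, 6, 8.
Primary stress on the rightmost head = syllable 8.
Primary stress: syllable 8 → ra.fap.fa.fli:.ko.ni.fi:.ˈne.pla:.

8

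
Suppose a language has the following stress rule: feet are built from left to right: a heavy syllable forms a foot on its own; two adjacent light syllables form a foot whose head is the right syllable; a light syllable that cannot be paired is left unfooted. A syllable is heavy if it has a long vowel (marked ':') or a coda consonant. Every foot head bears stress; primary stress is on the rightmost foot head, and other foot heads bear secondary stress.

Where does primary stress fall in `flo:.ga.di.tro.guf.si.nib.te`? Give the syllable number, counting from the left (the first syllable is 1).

7

Weights: 1 flo: H, 2 ga L, 3 di L, 4 tro L, 5 guf H, 6 si L, 7 nib H, 8 te L.
Parse left to right (heavy = foot alone; LL = one foot; stranded L unfooted): (ˈflo:) (ga.ˈdi) tro (ˈguf) si (ˈnib) te.
Foot heads: 1, 3, 5, 7.
Primary stress on the rightmost head = syllable 7.
Primary stress: syllable 7 → flo:.ga.di.tro.guf.si.ˈnib.te.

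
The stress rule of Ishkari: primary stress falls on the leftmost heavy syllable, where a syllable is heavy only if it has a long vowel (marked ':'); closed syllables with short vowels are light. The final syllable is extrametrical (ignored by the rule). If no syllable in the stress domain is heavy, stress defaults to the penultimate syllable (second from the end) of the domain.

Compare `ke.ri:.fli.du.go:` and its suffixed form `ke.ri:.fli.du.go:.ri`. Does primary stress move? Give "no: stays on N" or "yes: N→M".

Base `ke.ri:.fli.du.go:` (5 syllables):
  The final syllable (5, go:) is extrametrical; the stress domain is syllables 1–4.
  Weights: 1 ke L, 2 ri: H, 3 fli L, 4 du L.
  Heavy syllables in the domain: 2. The leftmost is syllable 2 (ri:).
  → primary stress on syllable 2.
Suffixed `ke.ri:.fli.du.go:.ri` (6 syllables):
  The final syllable (6, ri) is extrametrical; the stress domain is syllables 1–5.
  Weights: 1 ke L, 2 ri: H, 3 fli L, 4 du L, 5 go: H.
  Heavy syllables in the domain: 2, 5. The leftmost is syllable 2 (ri:).
  → primary stress on syllable 2.

no: stays on 2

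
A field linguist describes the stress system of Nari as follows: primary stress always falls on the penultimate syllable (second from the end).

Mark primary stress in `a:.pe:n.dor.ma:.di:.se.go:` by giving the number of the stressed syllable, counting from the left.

The word has 7 syllables; the penultimate syllable (second from the end) is syllable 6 (se).
Primary stress: syllable 6 → a:.pe:n.dor.ma:.di:.ˈse.go:.

6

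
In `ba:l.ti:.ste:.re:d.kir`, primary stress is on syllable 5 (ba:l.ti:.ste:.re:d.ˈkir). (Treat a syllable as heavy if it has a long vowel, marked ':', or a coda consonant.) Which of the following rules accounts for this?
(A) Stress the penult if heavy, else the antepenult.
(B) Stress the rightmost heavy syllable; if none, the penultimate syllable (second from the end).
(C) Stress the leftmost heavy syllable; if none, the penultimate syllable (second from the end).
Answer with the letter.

Rule A → syllable 4 (observed: 5).
Rule B → syllable 5 ✓.
Rule C → syllable 1 (observed: 5).

B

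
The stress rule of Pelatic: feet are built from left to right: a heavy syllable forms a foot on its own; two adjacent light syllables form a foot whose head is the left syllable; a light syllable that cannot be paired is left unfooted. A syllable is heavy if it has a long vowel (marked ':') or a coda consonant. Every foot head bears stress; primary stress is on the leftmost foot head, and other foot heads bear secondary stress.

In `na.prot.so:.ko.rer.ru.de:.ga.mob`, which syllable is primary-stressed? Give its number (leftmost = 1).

2

Weights: 1 na L, 2 prot H, 3 so: H, 4 ko L, 5 rer H, 6 ru L, 7 de: H, 8 ga L, 9 mob H.
Parse left to right (heavy = foot alone; LL = one foot; stranded L unfooted): na (ˈprot) (ˈso:) ko (ˈrer) ru (ˈde:) ga (ˈmob).
Foot heads: 2, 3, 5, 7, 9.
Primary stress on the leftmost head = syllable 2.
Primary stress: syllable 2 → na.ˈprot.so:.ko.rer.ru.de:.ga.mob.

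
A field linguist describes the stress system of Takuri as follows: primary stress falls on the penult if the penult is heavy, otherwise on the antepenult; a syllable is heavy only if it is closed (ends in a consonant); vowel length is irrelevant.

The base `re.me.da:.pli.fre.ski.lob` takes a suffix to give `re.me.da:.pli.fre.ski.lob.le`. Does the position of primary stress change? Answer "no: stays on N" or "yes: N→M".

yes: 5→7

Base `re.me.da:.pli.fre.ski.lob` (7 syllables):
  Weights: 5 fre L, 6 ski L, 7 lob H.
  The penult (syllable 6, ski) is light, so stress falls on the antepenult (syllable 5, fre).
  → primary stress on syllable 5.
Suffixed `re.me.da:.pli.fre.ski.lob.le` (8 syllables):
  Weights: 6 ski L, 7 lob H, 8 le L.
  The penult (syllable 7, lob) is heavy, so it takes stress.
  → primary stress on syllable 7.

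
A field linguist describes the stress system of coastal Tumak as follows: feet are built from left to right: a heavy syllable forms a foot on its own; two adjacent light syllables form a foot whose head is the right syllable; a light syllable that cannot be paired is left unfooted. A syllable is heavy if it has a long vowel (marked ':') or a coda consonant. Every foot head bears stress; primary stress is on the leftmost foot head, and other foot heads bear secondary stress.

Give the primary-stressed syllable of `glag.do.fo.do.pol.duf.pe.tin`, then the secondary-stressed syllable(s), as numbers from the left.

primary 1, secondary 3, 5, 6, 8

Weights: 1 glag H, 2 do L, 3 fo L, 4 do L, 5 pol H, 6 duf H, 7 pe L, 8 tin H.
Parse left to right (heavy = foot alone; LL = one foot; stranded L unfooted): (ˈglag) (do.ˈfo) do (ˈpol) (ˈduf) pe (ˈtin).
Foot heads: 1, 3, 5, 6, 8.
Primary stress on the leftmost head = syllable 1.
Secondary stress on 3, 5, 6, 8: ˈglag.do.ˌfo.do.ˌpol.ˌduf.pe.ˌtin.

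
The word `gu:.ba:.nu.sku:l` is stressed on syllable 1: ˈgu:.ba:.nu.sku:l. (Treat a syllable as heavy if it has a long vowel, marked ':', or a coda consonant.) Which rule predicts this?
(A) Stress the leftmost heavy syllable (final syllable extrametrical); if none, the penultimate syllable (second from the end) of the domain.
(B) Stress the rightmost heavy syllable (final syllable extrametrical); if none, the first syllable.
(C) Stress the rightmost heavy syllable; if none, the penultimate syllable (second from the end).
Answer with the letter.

Rule A → syllable 1 ✓.
Rule B → syllable 2 (observed: 1).
Rule C → syllable 4 (observed: 1).

A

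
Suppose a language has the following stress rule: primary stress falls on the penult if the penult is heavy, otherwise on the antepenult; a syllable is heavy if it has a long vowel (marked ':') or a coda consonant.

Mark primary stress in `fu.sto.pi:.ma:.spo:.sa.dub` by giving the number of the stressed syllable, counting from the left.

5

Weights: 5 spo: H, 6 sa L, 7 dub H.
The penult (syllable 6, sa) is light, so stress falls on the antepenult (syllable 5, spo:).
Primary stress: syllable 5 → fu.sto.pi:.ma:.ˈspo:.sa.dub.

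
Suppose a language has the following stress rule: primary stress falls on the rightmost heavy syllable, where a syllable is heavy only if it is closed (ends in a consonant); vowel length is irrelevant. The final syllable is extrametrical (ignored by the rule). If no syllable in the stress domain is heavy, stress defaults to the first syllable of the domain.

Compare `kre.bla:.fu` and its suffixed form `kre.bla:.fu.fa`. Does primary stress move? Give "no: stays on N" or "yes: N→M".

no: stays on 1

Base `kre.bla:.fu` (3 syllables):
  The final syllable (3, fu) is extrametrical; the stress domain is syllables 1–2.
  Weights: 1 kre L, 2 bla: L.
  No heavy syllable in the domain; default to the first syllable of the domain = syllable 1.
  → primary stress on syllable 1.
Suffixed `kre.bla:.fu.fa` (4 syllables):
  The final syllable (4, fa) is extrametrical; the stress domain is syllables 1–3.
  Weights: 1 kre L, 2 bla: L, 3 fu L.
  No heavy syllable in the domain; default to the first syllable of the domain = syllable 1.
  → primary stress on syllable 1.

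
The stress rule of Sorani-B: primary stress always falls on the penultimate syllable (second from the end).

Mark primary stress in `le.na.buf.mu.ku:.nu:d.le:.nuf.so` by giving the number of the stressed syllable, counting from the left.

8

The word has 9 syllables; the penultimate syllable (second from the end) is syllable 8 (nuf).
Primary stress: syllable 8 → le.na.buf.mu.ku:.nu:d.le:.ˈnuf.so.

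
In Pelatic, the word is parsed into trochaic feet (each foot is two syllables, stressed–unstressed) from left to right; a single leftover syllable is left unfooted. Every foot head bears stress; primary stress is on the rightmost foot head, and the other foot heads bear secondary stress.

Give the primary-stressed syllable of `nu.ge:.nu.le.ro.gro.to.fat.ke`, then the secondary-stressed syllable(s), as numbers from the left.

Parse left to right into trochaic (ˈσσ) feet: (ˈnu.ge:) (ˈnu.le) (ˈro.gro) (ˈto.fat) ke. Syllable 9 is left unfooted.
Foot heads (stressed positions): 1, 3, 5, 7.
End Rule Rightmost: primary stress on the rightmost head = syllable 7.
Secondary stress on 1, 3, 5: ˌnu.ge:.ˌnu.le.ˌro.gro.ˈto.fat.ke.

primary 7, secondary 1, 3, 5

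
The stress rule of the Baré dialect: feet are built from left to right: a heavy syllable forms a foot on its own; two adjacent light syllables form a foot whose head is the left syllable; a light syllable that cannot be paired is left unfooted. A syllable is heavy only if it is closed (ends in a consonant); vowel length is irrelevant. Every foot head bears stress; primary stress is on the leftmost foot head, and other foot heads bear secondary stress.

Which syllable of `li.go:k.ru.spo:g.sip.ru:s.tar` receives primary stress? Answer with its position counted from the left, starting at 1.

2

Weights: 1 li L, 2 go:k H, 3 ru L, 4 spo:g H, 5 sip H, 6 ru:s H, 7 tar H.
Parse left to right (heavy = foot alone; LL = one foot; stranded L unfooted): li (ˈgo:k) ru (ˈspo:g) (ˈsip) (ˈru:s) (ˈtar).
Foot heads: 2, 4, 5, 6, 7.
Primary stress on the leftmost head = syllable 2.
Primary stress: syllable 2 → li.ˈgo:k.ru.spo:g.sip.ru:s.tar.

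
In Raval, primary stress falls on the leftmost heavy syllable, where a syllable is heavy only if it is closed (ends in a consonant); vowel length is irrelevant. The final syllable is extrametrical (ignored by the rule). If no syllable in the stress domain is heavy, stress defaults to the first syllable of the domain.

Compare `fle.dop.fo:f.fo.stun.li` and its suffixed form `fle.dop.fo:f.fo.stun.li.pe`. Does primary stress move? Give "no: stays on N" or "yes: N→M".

no: stays on 2

Base `fle.dop.fo:f.fo.stun.li` (6 syllables):
  The final syllable (6, li) is extrametrical; the stress domain is syllables 1–5.
  Weights: 1 fle L, 2 dop H, 3 fo:f H, 4 fo L, 5 stun H.
  Heavy syllables in the domain: 2, 3, 5. The leftmost is syllable 2 (dop).
  → primary stress on syllable 2.
Suffixed `fle.dop.fo:f.fo.stun.li.pe` (7 syllables):
  The final syllable (7, pe) is extrametrical; the stress domain is syllables 1–6.
  Weights: 1 fle L, 2 dop H, 3 fo:f H, 4 fo L, 5 stun H, 6 li L.
  Heavy syllables in the domain: 2, 3, 5. The leftmost is syllable 2 (dop).
  → primary stress on syllable 2.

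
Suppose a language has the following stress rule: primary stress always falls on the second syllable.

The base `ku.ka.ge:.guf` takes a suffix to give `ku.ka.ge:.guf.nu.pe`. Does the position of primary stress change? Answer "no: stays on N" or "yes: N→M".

no: stays on 2

Base `ku.ka.ge:.guf` (4 syllables):
  The word has 4 syllables; the second syllable is syllable 2 (ka).
  → primary stress on syllable 2.
Suffixed `ku.ka.ge:.guf.nu.pe` (6 syllables):
  The word has 6 syllables; the second syllable is syllable 2 (ka).
  → primary stress on syllable 2.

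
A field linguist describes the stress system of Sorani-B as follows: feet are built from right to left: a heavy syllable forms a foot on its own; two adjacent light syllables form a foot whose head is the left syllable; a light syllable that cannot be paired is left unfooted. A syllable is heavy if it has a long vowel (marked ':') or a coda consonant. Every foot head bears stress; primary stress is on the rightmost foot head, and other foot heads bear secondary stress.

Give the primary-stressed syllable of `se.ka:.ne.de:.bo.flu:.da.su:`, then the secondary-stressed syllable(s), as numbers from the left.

primary 8, secondary 2, 4, 6

Weights: 1 se L, 2 ka: H, 3 ne L, 4 de: H, 5 bo L, 6 flu: H, 7 da L, 8 su: H.
Parse right to left (heavy = foot alone; LL = one foot; stranded L unfooted): se (ˈka:) ne (ˈde:) bo (ˈflu:) da (ˈsu:).
Foot heads: 2, 4, 6, 8.
Primary stress on the rightmost head = syllable 8.
Secondary stress on 2, 4, 6: se.ˌka:.ne.ˌde:.bo.ˌflu:.da.ˈsu:.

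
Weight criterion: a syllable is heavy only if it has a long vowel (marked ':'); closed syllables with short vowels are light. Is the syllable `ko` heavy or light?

light

`ko`: short vowel, open (no coda). Short vowel → light.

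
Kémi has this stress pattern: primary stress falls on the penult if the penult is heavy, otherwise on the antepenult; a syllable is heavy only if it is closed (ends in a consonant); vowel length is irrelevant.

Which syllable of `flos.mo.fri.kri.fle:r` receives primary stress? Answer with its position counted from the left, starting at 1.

Weights: 3 fri L, 4 kri L, 5 fle:r H.
The penult (syllable 4, kri) is light, so stress falls on the antepenult (syllable 3, fri).
Primary stress: syllable 3 → flos.mo.ˈfri.kri.fle:r.

3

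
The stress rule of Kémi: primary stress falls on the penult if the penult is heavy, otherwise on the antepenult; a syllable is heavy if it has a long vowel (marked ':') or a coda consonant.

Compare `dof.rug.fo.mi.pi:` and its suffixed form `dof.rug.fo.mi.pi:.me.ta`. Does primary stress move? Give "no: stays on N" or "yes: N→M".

yes: 3→5

Base `dof.rug.fo.mi.pi:` (5 syllables):
  Weights: 3 fo L, 4 mi L, 5 pi: H.
  The penult (syllable 4, mi) is light, so stress falls on the antepenult (syllable 3, fo).
  → primary stress on syllable 3.
Suffixed `dof.rug.fo.mi.pi:.me.ta` (7 syllables):
  Weights: 5 pi: H, 6 me L, 7 ta L.
  The penult (syllable 6, me) is light, so stress falls on the antepenult (syllable 5, pi:).
  → primary stress on syllable 5.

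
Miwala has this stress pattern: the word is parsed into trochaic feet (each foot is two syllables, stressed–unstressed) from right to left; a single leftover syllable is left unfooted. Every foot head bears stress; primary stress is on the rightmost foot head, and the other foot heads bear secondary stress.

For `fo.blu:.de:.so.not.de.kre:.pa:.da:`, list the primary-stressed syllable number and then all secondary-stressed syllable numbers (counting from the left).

Parse right to left into trochaic (ˈσσ) feet: fo (ˈblu:.de:) (ˈso.not) (ˈde.kre:) (ˈpa:.da:). Syllable 1 is left unfooted.
Foot heads (stressed positions): 2, 4, 6, 8.
End Rule Rightmost: primary stress on the rightmost head = syllable 8.
Secondary stress on 2, 4, 6: fo.ˌblu:.de:.ˌso.not.ˌde.kre:.ˈpa:.da:.

primary 8, secondary 2, 4, 6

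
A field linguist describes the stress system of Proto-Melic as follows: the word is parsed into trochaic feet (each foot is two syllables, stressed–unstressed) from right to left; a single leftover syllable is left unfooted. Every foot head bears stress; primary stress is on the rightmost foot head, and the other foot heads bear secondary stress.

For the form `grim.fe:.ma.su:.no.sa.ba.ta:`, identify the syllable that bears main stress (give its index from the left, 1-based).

7

Parse right to left into trochaic (ˈσσ) feet: (ˈgrim.fe:) (ˈma.su:) (ˈno.sa) (ˈba.ta:).
Foot heads (stressed positions): 1, 3, 5, 7.
End Rule Rightmost: primary stress on the rightmost head = syllable 7.
Primary stress: syllable 7 → grim.fe:.ma.su:.no.sa.ˈba.ta:.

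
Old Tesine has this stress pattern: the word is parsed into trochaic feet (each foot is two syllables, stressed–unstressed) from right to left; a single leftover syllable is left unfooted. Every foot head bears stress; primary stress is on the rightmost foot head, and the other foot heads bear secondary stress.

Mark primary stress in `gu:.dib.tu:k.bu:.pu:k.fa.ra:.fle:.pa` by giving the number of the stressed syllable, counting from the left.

8

Parse right to left into trochaic (ˈσσ) feet: gu: (ˈdib.tu:k) (ˈbu:.pu:k) (ˈfa.ra:) (ˈfle:.pa). Syllable 1 is left unfooted.
Foot heads (stressed positions): 2, 4, 6, 8.
End Rule Rightmost: primary stress on the rightmost head = syllable 8.
Primary stress: syllable 8 → gu:.dib.tu:k.bu:.pu:k.fa.ra:.ˈfle:.pa.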